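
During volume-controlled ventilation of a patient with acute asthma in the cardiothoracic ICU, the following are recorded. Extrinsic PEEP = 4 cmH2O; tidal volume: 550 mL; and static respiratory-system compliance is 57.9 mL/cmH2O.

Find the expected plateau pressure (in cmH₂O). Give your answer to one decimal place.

13.5

Pplat = PEEP + Vt / Cstat = 4 + 550 / 57.9 = 4 + 9.499 = 13.499 cmH2O.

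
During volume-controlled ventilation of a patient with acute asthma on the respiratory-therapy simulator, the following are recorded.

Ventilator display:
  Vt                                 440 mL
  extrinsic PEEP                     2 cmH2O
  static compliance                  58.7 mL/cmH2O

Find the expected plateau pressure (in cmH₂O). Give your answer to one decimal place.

9.5

Pplat = PEEP + Vt / Cstat = 2 + 440 / 58.7 = 2 + 7.496 = 9.496 cmH2O.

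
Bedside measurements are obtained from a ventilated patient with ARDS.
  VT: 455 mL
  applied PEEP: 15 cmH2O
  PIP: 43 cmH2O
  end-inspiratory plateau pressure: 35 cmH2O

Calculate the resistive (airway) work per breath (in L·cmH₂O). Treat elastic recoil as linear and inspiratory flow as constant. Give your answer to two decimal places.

With constant inspiratory flow the resistive pressure is constant at PIP − Pplat = 43 − 35 = 8.0 cmH2O, so resistive work = 8.0 × 0.455 = 3.64 L·cmH2O.

3.64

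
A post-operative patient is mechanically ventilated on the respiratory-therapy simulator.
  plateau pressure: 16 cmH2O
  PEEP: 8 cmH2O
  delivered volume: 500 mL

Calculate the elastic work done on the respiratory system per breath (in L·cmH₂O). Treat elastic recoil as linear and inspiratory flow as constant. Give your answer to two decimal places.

2.00

Elastic work ≈ ½ × (Pplat − PEEP) × Vt = 0.5 × (16 − 8) × 0.500 L = 0.5 × 8.0 × 0.500 = 2.0 L·cmH2O.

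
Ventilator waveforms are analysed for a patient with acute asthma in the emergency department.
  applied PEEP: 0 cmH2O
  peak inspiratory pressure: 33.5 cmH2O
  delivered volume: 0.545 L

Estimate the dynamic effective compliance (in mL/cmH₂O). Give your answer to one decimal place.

16.3

Dynamic compliance = Vt / (PIP − PEEP) = 545 / (33.5 − 0) = 545 / 33.5 = 16.269 mL/cmH2O.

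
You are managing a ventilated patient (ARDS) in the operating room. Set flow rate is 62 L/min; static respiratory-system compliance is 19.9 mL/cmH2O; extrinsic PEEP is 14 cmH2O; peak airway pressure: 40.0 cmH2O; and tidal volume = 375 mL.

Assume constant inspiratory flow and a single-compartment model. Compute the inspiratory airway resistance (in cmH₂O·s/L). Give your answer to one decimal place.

6.9

Flow: 62 L/min ÷ 60 = 1.0333 L/s.
Equation of motion (constant flow): PIP = Vt/C + R·V̇ + PEEP.
R·V̇ = PIP − Vt/C − PEEP = 40.0 − 375/19.9 − 14 = 40.0 − 18.844 − 14 = 7.156 cmH2O.
R = 7.156 / 1.0333 = 6.925 cmH2O·s/L.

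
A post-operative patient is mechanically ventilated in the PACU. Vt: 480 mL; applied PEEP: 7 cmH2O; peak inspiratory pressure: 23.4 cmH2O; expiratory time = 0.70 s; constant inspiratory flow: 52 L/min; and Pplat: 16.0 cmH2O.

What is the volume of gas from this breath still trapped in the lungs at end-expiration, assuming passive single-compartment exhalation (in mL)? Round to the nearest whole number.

Flow: 52 L/min ÷ 60 = 0.8667 L/s.
R = (PIP − Pplat)/V̇ = (23.4 − 16.0) / 0.8667 = 7.4/0.8667 = 8.538 cmH2O·s/L.
C = Vt/(Pplat − PEEP) = 480.0 / (16.0 − 7) = 480.0/9.0 = 53.333 mL/cmH2O.
τ = R × C = 8.538 × 0.05333 L/cmH2O = 0.4553 s.
Fraction remaining = e^(−Te/τ) = e^(−0.70/0.4553) = 0.2149.
Trapped volume = 480.0 × 0.2149 = 103.15 mL.

103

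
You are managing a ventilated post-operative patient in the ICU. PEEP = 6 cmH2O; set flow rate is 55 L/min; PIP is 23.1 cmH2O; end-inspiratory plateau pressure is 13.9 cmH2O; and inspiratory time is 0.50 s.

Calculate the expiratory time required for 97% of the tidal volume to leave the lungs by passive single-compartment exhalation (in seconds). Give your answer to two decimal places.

Flow: 55 L/min ÷ 60 = 0.9167 L/s.
Vt = flow × Ti = 0.9167 L/s × 0.50 s × 1000 mL/L = 458.35 mL.
R = (PIP − Pplat)/V̇ = (23.1 − 13.9) / 0.9167 = 9.2/0.9167 = 10.036 cmH2O·s/L.
C = Vt/(Pplat − PEEP) = 458.35 / (13.9 − 6) = 458.35/7.9 = 58.019 mL/cmH2O.
τ = R × C = 10.036 × 0.05802 L/cmH2O = 0.5823 s.
t = −τ·ln(1 − 0.97) = −0.5823·ln(0.03) = 2.042 s.

2.04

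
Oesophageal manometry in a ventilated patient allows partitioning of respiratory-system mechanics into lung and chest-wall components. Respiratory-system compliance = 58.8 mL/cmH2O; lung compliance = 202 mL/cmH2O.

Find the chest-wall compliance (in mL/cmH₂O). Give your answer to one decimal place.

82.9

1/Ccw = 1/Crs − 1/CL.
1/Ccw = 1/58.8 − 1/202 = 0.01206.
Ccw = 82.919 mL/cmH2O.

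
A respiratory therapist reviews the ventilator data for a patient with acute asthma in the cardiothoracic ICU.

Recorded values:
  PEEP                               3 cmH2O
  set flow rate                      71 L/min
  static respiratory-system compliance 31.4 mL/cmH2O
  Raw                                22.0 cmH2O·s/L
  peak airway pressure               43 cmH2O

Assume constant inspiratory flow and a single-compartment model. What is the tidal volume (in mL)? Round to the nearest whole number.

Flow: 71 L/min ÷ 60 = 1.1833 L/s.
Equation of motion (constant flow): PIP = Vt/C + R·V̇ + PEEP.
Vt/C = PIP − R·V̇ − PEEP = 43 − 26.033 − 3 = 13.967 cmH2O.
Vt = C × 13.967 = 31.4 × 13.967 = 438.56 mL.

439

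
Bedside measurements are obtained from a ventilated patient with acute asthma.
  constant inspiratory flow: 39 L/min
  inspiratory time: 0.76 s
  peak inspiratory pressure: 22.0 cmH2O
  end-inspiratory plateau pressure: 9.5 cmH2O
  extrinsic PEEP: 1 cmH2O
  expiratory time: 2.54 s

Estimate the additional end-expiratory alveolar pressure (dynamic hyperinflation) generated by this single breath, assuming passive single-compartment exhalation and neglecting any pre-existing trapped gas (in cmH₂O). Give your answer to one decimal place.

0.9

Flow: 39 L/min ÷ 60 = 0.65 L/s.
Vt = flow × Ti = 0.65 L/s × 0.76 s × 1000 mL/L = 494.0 mL.
R = (PIP − Pplat)/V̇ = (22.0 − 9.5) / 0.65 = 12.5/0.65 = 19.231 cmH2O·s/L.
C = Vt/(Pplat − PEEP) = 494.0 / (9.5 − 1) = 494.0/8.5 = 58.118 mL/cmH2O.
τ = R × C = 19.231 × 0.05812 L/cmH2O = 1.118 s.
Fraction remaining = e^(−Te/τ) = e^(−2.54/1.118) = 0.1031; trapped volume = 494.0 × 0.1031 = 50.931 mL.
Additional alveolar pressure from trapping ≈ V_trapped / C = 50.931 / 58.118 = 0.8763 cmH2O.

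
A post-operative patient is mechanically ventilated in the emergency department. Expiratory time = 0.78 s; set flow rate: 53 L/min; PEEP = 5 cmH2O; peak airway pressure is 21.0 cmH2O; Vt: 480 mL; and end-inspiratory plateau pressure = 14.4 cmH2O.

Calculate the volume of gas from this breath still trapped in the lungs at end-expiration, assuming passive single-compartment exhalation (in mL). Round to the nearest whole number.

62

Flow: 53 L/min ÷ 60 = 0.8833 L/s.
R = (PIP − Pplat)/V̇ = (21.0 − 14.4) / 0.8833 = 6.6/0.8833 = 7.472 cmH2O·s/L.
C = Vt/(Pplat − PEEP) = 480.0 / (14.4 − 5) = 480.0/9.4 = 51.064 mL/cmH2O.
τ = R × C = 7.472 × 0.05106 L/cmH2O = 0.3815 s.
Fraction remaining = e^(−Te/τ) = e^(−0.78/0.3815) = 0.1294.
Trapped volume = 480.0 × 0.1294 = 62.112 mL.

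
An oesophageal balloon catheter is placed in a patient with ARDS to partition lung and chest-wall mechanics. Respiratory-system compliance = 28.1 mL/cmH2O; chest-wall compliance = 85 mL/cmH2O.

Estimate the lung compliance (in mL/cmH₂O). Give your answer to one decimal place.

42.0

1/CL = 1/Crs − 1/Ccw.
1/CL = 1/28.1 − 1/85 = 0.02382.
CL = 41.982 mL/cmH2O.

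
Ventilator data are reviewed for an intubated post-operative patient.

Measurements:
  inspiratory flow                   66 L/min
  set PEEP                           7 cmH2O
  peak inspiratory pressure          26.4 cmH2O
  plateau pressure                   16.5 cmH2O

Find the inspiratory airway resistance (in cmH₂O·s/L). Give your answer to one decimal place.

Flow: 66 L/min ÷ 60 = 1.1 L/s.
Raw = (PIP − Pplat) / flow = (26.4 − 16.5) / 1.1 = 9.9 / 1.1 = 9.0 cmH2O·s/L.

9.0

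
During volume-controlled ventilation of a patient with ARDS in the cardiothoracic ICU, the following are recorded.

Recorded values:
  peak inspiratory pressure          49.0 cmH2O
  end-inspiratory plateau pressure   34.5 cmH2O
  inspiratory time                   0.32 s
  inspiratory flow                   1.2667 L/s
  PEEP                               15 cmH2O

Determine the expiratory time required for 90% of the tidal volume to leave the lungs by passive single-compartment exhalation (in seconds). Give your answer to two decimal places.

Vt = flow × Ti = 1.2667 L/s × 0.32 s × 1000 mL/L = 405.34 mL.
R = (PIP − Pplat)/V̇ = (49.0 − 34.5) / 1.2667 = 14.5/1.2667 = 11.447 cmH2O·s/L.
C = Vt/(Pplat − PEEP) = 405.34 / (34.5 − 15) = 405.34/19.5 = 20.787 mL/cmH2O.
τ = R × C = 11.447 × 0.02079 L/cmH2O = 0.238 s.
t = −τ·ln(1 − 0.90) = −0.238·ln(0.1) = 0.548 s.

0.55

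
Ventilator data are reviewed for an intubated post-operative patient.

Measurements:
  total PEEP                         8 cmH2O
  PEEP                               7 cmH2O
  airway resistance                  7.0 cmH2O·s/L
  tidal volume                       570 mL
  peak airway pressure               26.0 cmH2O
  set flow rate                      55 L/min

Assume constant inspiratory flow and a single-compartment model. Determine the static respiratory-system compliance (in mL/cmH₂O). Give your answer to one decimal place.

Flow: 55 L/min ÷ 60 = 0.9167 L/s.
Total PEEP = 8 cmH2O (set 7 + intrinsic 1); this is the baseline alveolar pressure.
Equation of motion (constant flow): PIP = Vt/C + R·V̇ + PEEP.
Vt/C = PIP − R·V̇ − PEEP = 26.0 − 7.0×0.9167 − 8 = 26.0 − 6.417 − 8 = 11.583 cmH2O.
C = Vt / 11.583 = 570 / 11.583 = 49.21 mL/cmH2O.

49.2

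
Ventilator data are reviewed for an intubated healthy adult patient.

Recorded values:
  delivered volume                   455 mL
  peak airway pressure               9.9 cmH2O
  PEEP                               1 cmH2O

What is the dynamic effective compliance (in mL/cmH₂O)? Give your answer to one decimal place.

51.1

Dynamic compliance = Vt / (PIP − PEEP) = 455 / (9.9 − 1) = 455 / 8.9 = 51.124 mL/cmH2O.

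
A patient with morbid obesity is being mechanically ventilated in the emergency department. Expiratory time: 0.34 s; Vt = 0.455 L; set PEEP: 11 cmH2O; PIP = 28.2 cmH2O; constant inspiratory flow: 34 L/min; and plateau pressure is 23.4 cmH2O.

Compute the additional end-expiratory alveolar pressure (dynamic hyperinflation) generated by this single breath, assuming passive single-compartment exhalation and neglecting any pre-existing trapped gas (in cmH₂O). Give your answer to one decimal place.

Flow: 34 L/min ÷ 60 = 0.5667 L/s.
R = (PIP − Pplat)/V̇ = (28.2 − 23.4) / 0.5667 = 4.8/0.5667 = 8.47 cmH2O·s/L.
C = Vt/(Pplat − PEEP) = 455.0 / (23.4 − 11) = 455.0/12.4 = 36.694 mL/cmH2O.
τ = R × C = 8.47 × 0.03669 L/cmH2O = 0.3108 s.
Fraction remaining = e^(−Te/τ) = e^(−0.34/0.3108) = 0.3349; trapped volume = 455.0 × 0.3349 = 152.38 mL.
Additional alveolar pressure from trapping ≈ V_trapped / C = 152.38 / 36.694 = 4.153 cmH2O.

4.2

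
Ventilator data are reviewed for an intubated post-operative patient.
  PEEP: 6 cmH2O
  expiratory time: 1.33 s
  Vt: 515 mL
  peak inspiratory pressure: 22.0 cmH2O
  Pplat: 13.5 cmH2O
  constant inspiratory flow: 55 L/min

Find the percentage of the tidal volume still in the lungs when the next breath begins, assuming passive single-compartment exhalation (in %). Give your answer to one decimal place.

Flow: 55 L/min ÷ 60 = 0.9167 L/s.
R = (PIP − Pplat)/V̇ = (22.0 − 13.5) / 0.9167 = 8.5/0.9167 = 9.272 cmH2O·s/L.
C = Vt/(Pplat − PEEP) = 515.0 / (13.5 − 6) = 515.0/7.5 = 68.667 mL/cmH2O.
τ = R × C = 9.272 × 0.06867 L/cmH2O = 0.6367 s.
Fraction remaining at end-expiration = e^(−Te/τ) = e^(−1.33/0.6367) = 0.1238 → 12.38%.

12.4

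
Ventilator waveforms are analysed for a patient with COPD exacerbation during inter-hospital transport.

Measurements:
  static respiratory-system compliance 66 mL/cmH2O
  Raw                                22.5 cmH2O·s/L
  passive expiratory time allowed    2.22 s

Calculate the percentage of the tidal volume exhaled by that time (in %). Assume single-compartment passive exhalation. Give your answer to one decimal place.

τ = R × C = 22.5 × 66 mL/cmH2O = 22.5 × 0.066 L/cmH2O = 1.485 s.
Passive exhalation: V(t)/V₀ = e^(−t/τ) = e^(−2.22/1.485) = 0.2243.
Fraction exhaled = 1 − 0.2243 = 0.7757 → 77.57%.

77.6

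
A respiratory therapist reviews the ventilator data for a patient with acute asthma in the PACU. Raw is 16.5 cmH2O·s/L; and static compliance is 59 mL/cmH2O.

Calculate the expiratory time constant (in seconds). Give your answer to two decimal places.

τ = R × C = 16.5 × 59 mL/cmH2O = 16.5 × 0.059 L/cmH2O = 0.9735 s.

0.97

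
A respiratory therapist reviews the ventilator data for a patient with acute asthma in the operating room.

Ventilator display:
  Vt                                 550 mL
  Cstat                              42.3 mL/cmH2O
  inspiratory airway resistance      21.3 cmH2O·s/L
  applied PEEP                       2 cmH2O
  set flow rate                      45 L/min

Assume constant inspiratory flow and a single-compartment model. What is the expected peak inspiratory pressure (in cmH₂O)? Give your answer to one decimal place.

31.0

Flow: 45 L/min ÷ 60 = 0.75 L/s.
Equation of motion (constant flow): PIP = Vt/C + R·V̇ + PEEP.
PIP = 550/42.3 + 21.3×0.75 + 2 = 13.002 + 15.975 + 2 = 30.977 cmH2O.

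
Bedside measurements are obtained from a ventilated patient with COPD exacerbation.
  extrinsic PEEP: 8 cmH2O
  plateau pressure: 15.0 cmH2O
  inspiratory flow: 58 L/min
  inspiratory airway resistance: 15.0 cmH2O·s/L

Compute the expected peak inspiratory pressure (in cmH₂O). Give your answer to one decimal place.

Flow: 58 L/min ÷ 60 = 0.9667 L/s.
PIP = Pplat + Raw × flow = 15.0 + 15.0 × 0.9667 = 15.0 + 14.501 = 29.501 cmH2O.

29.5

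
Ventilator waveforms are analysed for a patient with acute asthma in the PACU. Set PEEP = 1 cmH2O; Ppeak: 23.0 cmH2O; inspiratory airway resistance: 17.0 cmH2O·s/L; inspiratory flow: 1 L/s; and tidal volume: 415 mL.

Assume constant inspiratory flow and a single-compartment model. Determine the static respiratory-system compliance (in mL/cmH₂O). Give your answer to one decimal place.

Equation of motion (constant flow): PIP = Vt/C + R·V̇ + PEEP.
Vt/C = PIP − R·V̇ − PEEP = 23.0 − 17.0×1 − 1 = 23.0 − 17.0 − 1 = 5.0 cmH2O.
C = Vt / 5.0 = 415 / 5.0 = 83.0 mL/cmH2O.

83.0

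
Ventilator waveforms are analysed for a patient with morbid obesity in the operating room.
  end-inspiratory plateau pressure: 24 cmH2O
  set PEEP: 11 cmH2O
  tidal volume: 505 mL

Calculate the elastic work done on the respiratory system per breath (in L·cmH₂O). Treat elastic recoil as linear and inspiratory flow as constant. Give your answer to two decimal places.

3.28

Elastic work ≈ ½ × (Pplat − PEEP) × Vt = 0.5 × (24 − 11) × 0.505 L = 0.5 × 13.0 × 0.505 = 3.283 L·cmH2O.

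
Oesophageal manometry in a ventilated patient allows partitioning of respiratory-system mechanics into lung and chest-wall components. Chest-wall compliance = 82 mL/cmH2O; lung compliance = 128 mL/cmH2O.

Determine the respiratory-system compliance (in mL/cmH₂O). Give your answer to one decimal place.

50.0

Lung and chest wall are elastances in series: 1/Crs = 1/CL + 1/Ccw.
1/Crs = 1/128 + 1/82 = 0.02001.
Crs = 49.975 mL/cmH2O.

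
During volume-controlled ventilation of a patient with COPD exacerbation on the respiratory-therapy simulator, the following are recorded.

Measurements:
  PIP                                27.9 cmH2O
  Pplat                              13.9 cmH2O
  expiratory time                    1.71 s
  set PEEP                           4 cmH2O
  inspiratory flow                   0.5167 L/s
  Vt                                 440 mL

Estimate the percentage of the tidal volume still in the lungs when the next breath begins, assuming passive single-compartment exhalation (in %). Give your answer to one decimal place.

24.2

R = (PIP − Pplat)/V̇ = (27.9 − 13.9) / 0.5167 = 14.0/0.5167 = 27.095 cmH2O·s/L.
C = Vt/(Pplat − PEEP) = 440.0 / (13.9 − 4) = 440.0/9.9 = 44.444 mL/cmH2O.
τ = R × C = 27.095 × 0.04444 L/cmH2O = 1.204 s.
Fraction remaining at end-expiration = e^(−Te/τ) = e^(−1.71/1.204) = 0.2416 → 24.16%.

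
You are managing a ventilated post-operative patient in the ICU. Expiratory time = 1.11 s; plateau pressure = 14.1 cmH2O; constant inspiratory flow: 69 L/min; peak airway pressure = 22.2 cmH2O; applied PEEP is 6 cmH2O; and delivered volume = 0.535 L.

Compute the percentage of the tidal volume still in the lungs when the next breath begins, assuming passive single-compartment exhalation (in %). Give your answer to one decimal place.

9.2

Flow: 69 L/min ÷ 60 = 1.15 L/s.
R = (PIP − Pplat)/V̇ = (22.2 − 14.1) / 1.15 = 8.1/1.15 = 7.043 cmH2O·s/L.
C = Vt/(Pplat − PEEP) = 535.0 / (14.1 − 6) = 535.0/8.1 = 66.049 mL/cmH2O.
τ = R × C = 7.043 × 0.06605 L/cmH2O = 0.4652 s.
Fraction remaining at end-expiration = e^(−Te/τ) = e^(−1.11/0.4652) = 0.09199 → 9.199%.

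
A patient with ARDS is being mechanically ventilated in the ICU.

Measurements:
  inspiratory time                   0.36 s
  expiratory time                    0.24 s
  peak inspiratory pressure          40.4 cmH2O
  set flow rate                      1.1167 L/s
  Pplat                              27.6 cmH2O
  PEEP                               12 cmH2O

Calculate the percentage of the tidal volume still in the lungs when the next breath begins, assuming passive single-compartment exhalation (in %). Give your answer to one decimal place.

Vt = flow × Ti = 1.1167 L/s × 0.36 s × 1000 mL/L = 402.01 mL.
R = (PIP − Pplat)/V̇ = (40.4 − 27.6) / 1.1167 = 12.8/1.1167 = 11.462 cmH2O·s/L.
C = Vt/(Pplat − PEEP) = 402.01 / (27.6 − 12) = 402.01/15.6 = 25.77 mL/cmH2O.
τ = R × C = 11.462 × 0.02577 L/cmH2O = 0.2954 s.
Fraction remaining at end-expiration = e^(−Te/τ) = e^(−0.24/0.2954) = 0.4438 → 44.38%.

44.4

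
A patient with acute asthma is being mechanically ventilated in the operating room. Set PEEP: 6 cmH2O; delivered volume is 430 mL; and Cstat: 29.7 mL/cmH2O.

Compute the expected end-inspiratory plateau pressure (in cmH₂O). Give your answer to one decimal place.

20.5

Pplat = PEEP + Vt / Cstat = 6 + 430 / 29.7 = 6 + 14.478 = 20.478 cmH2O.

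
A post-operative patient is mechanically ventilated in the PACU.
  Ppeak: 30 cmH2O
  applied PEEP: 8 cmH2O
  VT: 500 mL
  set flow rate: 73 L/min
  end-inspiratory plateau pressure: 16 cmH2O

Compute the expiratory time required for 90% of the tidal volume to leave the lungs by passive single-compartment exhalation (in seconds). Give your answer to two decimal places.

1.66

Flow: 73 L/min ÷ 60 = 1.2167 L/s.
R = (PIP − Pplat)/V̇ = (30 − 16) / 1.2167 = 14.0/1.2167 = 11.507 cmH2O·s/L.
C = Vt/(Pplat − PEEP) = 500.0 / (16 − 8) = 500.0/8.0 = 62.5 mL/cmH2O.
τ = R × C = 11.507 × 0.0625 L/cmH2O = 0.7192 s.
t = −τ·ln(1 − 0.90) = −0.7192·ln(0.1) = 1.656 s.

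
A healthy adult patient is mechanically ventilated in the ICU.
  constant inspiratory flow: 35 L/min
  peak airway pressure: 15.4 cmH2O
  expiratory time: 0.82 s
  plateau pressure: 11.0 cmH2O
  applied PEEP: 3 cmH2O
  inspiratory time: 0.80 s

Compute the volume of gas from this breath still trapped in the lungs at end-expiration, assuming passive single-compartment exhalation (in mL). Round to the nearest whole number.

72

Flow: 35 L/min ÷ 60 = 0.5833 L/s.
Vt = flow × Ti = 0.5833 L/s × 0.80 s × 1000 mL/L = 466.64 mL.
R = (PIP − Pplat)/V̇ = (15.4 − 11.0) / 0.5833 = 4.4/0.5833 = 7.543 cmH2O·s/L.
C = Vt/(Pplat − PEEP) = 466.64 / (11.0 − 3) = 466.64/8.0 = 58.33 mL/cmH2O.
τ = R × C = 7.543 × 0.05833 L/cmH2O = 0.44 s.
Fraction remaining = e^(−Te/τ) = e^(−0.82/0.44) = 0.1551.
Trapped volume = 466.64 × 0.1551 = 72.376 mL.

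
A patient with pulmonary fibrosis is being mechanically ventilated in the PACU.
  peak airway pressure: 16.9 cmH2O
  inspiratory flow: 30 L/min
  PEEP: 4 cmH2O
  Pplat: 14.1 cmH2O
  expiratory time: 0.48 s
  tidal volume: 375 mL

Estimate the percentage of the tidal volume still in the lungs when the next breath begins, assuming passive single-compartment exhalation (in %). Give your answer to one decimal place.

9.9

Flow: 30 L/min ÷ 60 = 0.5 L/s.
R = (PIP − Pplat)/V̇ = (16.9 − 14.1) / 0.5 = 2.8/0.5 = 5.6 cmH2O·s/L.
C = Vt/(Pplat − PEEP) = 375.0 / (14.1 − 4) = 375.0/10.1 = 37.129 mL/cmH2O.
τ = R × C = 5.6 × 0.03713 L/cmH2O = 0.2079 s.
Fraction remaining at end-expiration = e^(−Te/τ) = e^(−0.48/0.2079) = 0.09938 → 9.938%.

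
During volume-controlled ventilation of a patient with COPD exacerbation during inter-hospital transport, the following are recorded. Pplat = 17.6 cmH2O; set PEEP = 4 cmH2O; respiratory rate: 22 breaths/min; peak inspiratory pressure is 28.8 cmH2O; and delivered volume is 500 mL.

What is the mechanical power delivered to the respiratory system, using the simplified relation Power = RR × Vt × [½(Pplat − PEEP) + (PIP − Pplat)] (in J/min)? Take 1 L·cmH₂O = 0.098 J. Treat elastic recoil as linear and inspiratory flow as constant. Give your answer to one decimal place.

Per-breath work = Vt × [½(Pplat−PEEP) + (PIP−Pplat)] = 0.500 × [0.5×13.6 + 11.2] = 0.500 × 18.0 = 9.0 L·cmH2O.
Power = 22 × 9.0 = 198.0 L·cmH2O/min.
× 0.098 J/(L·cmH2O) → 19.404 J/min.

19.4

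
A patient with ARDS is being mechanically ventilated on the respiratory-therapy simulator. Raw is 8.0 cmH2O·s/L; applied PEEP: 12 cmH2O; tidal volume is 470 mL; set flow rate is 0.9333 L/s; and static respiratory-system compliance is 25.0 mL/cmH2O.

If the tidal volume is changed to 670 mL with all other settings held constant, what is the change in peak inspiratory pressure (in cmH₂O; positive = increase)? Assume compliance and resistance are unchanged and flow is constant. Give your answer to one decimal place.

PIP = Vt/C + R·V̇ + PEEP (constant-flow equation of motion).
Only the elastic term changes: ΔPIP = ΔVt / C = (670 − 470) / 25.0 = 8.0 cmH2O.

8.0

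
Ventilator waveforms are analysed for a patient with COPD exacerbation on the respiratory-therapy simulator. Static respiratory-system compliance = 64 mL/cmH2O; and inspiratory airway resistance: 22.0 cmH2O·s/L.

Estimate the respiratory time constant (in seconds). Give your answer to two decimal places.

τ = R × C = 22.0 × 64 mL/cmH2O = 22.0 × 0.064 L/cmH2O = 1.408 s.

1.41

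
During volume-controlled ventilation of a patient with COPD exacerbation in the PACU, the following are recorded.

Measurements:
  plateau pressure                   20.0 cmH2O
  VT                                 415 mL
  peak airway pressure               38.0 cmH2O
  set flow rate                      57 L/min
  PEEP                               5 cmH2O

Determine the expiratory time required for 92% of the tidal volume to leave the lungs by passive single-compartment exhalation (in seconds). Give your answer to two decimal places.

1.32

Flow: 57 L/min ÷ 60 = 0.95 L/s.
R = (PIP − Pplat)/V̇ = (38.0 − 20.0) / 0.95 = 18.0/0.95 = 18.947 cmH2O·s/L.
C = Vt/(Pplat − PEEP) = 415.0 / (20.0 − 5) = 415.0/15.0 = 27.667 mL/cmH2O.
τ = R × C = 18.947 × 0.02767 L/cmH2O = 0.5243 s.
t = −τ·ln(1 − 0.92) = −0.5243·ln(0.08) = 1.324 s.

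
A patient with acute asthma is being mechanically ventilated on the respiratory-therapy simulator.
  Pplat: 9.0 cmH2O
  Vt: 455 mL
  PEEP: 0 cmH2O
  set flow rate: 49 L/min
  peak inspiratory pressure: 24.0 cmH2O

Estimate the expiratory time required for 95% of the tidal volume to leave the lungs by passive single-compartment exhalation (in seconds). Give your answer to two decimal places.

2.78

Flow: 49 L/min ÷ 60 = 0.8167 L/s.
R = (PIP − Pplat)/V̇ = (24.0 − 9.0) / 0.8167 = 15.0/0.8167 = 18.367 cmH2O·s/L.
C = Vt/(Pplat − PEEP) = 455.0 / (9.0 − 0) = 455.0/9.0 = 50.556 mL/cmH2O.
τ = R × C = 18.367 × 0.05056 L/cmH2O = 0.9286 s.
t = −τ·ln(1 − 0.95) = −0.9286·ln(0.05) = 2.782 s.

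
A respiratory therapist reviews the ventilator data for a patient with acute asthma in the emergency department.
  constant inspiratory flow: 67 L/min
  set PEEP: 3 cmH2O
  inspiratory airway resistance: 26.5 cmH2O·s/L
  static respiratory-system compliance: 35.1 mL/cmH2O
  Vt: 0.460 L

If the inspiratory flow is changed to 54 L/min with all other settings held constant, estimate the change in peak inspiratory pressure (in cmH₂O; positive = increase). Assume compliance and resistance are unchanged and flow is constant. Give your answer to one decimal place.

Flow: 67 L/min ÷ 60 = 1.1167 L/s.
New flow: 54 L/min ÷ 60 = 0.9 L/s.
PIP = Vt/C + R·V̇ + PEEP (constant-flow equation of motion).
Only the resistive term changes: ΔPIP = R × ΔV̇ = 26.5 × (0.9 − 1.1167) = 26.5 × -0.2167 = -5.743 cmH2O.

-5.7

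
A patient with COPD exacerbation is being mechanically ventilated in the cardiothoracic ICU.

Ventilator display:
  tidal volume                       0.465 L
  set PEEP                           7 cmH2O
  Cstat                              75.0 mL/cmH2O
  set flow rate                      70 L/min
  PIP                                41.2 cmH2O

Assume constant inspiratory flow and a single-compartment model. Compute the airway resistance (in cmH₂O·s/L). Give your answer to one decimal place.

Flow: 70 L/min ÷ 60 = 1.1667 L/s.
Equation of motion (constant flow): PIP = Vt/C + R·V̇ + PEEP.
R·V̇ = PIP − Vt/C − PEEP = 41.2 − 465/75.0 − 7 = 41.2 − 6.2 − 7 = 28.0 cmH2O.
R = 28.0 / 1.1667 = 23.999 cmH2O·s/L.

24.0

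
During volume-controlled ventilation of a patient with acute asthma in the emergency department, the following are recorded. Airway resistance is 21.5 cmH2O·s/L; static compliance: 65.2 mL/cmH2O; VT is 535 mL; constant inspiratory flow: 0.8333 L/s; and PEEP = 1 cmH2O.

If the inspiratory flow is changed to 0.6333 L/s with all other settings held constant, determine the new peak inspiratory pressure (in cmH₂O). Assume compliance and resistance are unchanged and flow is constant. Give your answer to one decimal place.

PIP = Vt/C + R·V̇ + PEEP (constant-flow equation of motion).
Only the resistive term changes: ΔPIP = R × ΔV̇ = 21.5 × (0.6333 − 0.8333) = 21.5 × -0.2 = -4.3 cmH2O.
Original PIP = 535/65.2 + 21.5×0.8333 + 1 = 27.121 cmH2O; new PIP = 27.121 + (-4.3) = 22.821 cmH2O.

22.8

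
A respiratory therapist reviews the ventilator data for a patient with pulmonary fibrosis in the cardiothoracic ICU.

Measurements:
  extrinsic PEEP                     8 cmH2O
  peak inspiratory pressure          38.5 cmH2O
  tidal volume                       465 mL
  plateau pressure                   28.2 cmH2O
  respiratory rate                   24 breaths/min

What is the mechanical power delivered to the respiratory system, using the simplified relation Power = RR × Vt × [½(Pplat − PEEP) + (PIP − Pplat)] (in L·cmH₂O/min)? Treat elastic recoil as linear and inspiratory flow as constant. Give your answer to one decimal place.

Per-breath work = Vt × [½(Pplat−PEEP) + (PIP−Pplat)] = 0.465 × [0.5×20.2 + 10.3] = 0.465 × 20.4 = 9.486 L·cmH2O.
Power = 24 × 9.486 = 227.66 L·cmH2O/min.

227.7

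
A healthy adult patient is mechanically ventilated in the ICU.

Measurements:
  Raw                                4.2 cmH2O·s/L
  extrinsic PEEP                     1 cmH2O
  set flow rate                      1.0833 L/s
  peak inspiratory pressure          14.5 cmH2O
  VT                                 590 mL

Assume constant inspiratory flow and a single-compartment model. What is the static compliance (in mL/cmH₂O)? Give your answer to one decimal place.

65.9

Equation of motion (constant flow): PIP = Vt/C + R·V̇ + PEEP.
Vt/C = PIP − R·V̇ − PEEP = 14.5 − 4.2×1.0833 − 1 = 14.5 − 4.55 − 1 = 8.95 cmH2O.
C = Vt / 8.95 = 590 / 8.95 = 65.922 mL/cmH2O.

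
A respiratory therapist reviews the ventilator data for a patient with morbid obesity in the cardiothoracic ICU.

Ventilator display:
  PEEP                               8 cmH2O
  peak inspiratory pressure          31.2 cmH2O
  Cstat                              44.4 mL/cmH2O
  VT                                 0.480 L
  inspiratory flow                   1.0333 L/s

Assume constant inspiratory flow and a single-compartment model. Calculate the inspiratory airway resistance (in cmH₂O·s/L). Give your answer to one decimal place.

Equation of motion (constant flow): PIP = Vt/C + R·V̇ + PEEP.
R·V̇ = PIP − Vt/C − PEEP = 31.2 − 480/44.4 − 8 = 31.2 − 10.811 − 8 = 12.389 cmH2O.
R = 12.389 / 1.0333 = 11.99 cmH2O·s/L.

12.0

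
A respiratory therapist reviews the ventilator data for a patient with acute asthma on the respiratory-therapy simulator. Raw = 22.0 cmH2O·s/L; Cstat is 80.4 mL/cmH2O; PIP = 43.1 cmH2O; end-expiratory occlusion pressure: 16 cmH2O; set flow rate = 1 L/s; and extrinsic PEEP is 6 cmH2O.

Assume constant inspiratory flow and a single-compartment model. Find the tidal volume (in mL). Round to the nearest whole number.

Total PEEP = 16 cmH2O (set 6 + intrinsic 10); this is the baseline alveolar pressure.
Equation of motion (constant flow): PIP = Vt/C + R·V̇ + PEEP.
Vt/C = PIP − R·V̇ − PEEP = 43.1 − 22.0 − 16 = 5.1 cmH2O.
Vt = C × 5.1 = 80.4 × 5.1 = 410.04 mL.

410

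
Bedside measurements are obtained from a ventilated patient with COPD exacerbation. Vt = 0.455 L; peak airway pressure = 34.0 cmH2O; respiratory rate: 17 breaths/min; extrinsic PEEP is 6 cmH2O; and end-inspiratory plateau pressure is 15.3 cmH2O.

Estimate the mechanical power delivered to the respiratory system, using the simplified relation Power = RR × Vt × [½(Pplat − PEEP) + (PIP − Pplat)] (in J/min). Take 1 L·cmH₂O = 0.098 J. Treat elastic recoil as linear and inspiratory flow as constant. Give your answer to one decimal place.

Per-breath work = Vt × [½(Pplat−PEEP) + (PIP−Pplat)] = 0.455 × [0.5×9.3 + 18.7] = 0.455 × 23.35 = 10.624 L·cmH2O.
Power = 17 × 10.624 = 180.61 L·cmH2O/min.
× 0.098 J/(L·cmH2O) → 17.7 J/min.

17.7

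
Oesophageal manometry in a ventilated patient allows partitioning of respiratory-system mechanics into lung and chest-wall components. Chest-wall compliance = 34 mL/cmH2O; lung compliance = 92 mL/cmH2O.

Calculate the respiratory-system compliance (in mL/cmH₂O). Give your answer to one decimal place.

24.8

Lung and chest wall are elastances in series: 1/Crs = 1/CL + 1/Ccw.
1/Crs = 1/92 + 1/34 = 0.04028.
Crs = 24.826 mL/cmH2O.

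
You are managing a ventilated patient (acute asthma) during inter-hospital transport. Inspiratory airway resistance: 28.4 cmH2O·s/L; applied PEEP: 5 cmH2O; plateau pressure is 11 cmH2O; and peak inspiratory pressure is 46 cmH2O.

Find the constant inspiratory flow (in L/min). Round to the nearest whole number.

74

flow = (PIP − Pplat) / Raw = (46 − 11) / 28.4 = 1.232 L/s × 60 = 73.92 L/min.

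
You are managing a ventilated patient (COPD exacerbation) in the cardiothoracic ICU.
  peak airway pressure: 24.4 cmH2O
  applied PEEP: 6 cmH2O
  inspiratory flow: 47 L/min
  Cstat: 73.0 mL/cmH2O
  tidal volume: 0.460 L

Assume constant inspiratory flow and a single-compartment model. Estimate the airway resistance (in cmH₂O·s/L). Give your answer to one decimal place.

Flow: 47 L/min ÷ 60 = 0.7833 L/s.
Equation of motion (constant flow): PIP = Vt/C + R·V̇ + PEEP.
R·V̇ = PIP − Vt/C − PEEP = 24.4 − 460/73.0 − 6 = 24.4 − 6.301 − 6 = 12.099 cmH2O.
R = 12.099 / 0.7833 = 15.446 cmH2O·s/L.

15.4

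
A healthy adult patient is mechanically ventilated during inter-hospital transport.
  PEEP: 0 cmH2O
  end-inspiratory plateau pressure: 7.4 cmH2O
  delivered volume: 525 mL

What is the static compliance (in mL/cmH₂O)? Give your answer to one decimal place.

70.9

Cstat = Vt / (Pplat − PEEP) = 525 / (7.4 − 0) = 525 / 7.4 = 70.946 mL/cmH2O.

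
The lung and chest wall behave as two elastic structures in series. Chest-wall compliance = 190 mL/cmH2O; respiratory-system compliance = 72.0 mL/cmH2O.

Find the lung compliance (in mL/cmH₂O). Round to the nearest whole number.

1/CL = 1/Crs − 1/Ccw.
1/CL = 1/72.0 − 1/190 = 0.008626.
CL = 115.93 mL/cmH2O.

116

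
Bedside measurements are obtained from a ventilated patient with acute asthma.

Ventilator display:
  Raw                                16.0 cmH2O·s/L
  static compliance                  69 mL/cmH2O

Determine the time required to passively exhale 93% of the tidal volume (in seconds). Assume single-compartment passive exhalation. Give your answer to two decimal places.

τ = R × C = 16.0 × 69 mL/cmH2O = 16.0 × 0.069 L/cmH2O = 1.104 s.
Exhaled fraction f = 1 − e^(−t/τ) → t = −τ·ln(1 − f) = −1.104·ln(0.07) = 2.936 s.

2.94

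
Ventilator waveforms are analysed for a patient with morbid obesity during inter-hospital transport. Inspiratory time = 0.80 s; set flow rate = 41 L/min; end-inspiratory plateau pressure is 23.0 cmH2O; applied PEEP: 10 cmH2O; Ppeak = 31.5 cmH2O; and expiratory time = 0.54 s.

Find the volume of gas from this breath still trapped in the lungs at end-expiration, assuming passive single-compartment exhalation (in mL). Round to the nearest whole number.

195

Flow: 41 L/min ÷ 60 = 0.6833 L/s.
Vt = flow × Ti = 0.6833 L/s × 0.80 s × 1000 mL/L = 546.64 mL.
R = (PIP − Pplat)/V̇ = (31.5 − 23.0) / 0.6833 = 8.5/0.6833 = 12.44 cmH2O·s/L.
C = Vt/(Pplat − PEEP) = 546.64 / (23.0 − 10) = 546.64/13.0 = 42.049 mL/cmH2O.
τ = R × C = 12.44 × 0.04205 L/cmH2O = 0.5231 s.
Fraction remaining = e^(−Te/τ) = e^(−0.54/0.5231) = 0.3562.
Trapped volume = 546.64 × 0.3562 = 194.71 mL.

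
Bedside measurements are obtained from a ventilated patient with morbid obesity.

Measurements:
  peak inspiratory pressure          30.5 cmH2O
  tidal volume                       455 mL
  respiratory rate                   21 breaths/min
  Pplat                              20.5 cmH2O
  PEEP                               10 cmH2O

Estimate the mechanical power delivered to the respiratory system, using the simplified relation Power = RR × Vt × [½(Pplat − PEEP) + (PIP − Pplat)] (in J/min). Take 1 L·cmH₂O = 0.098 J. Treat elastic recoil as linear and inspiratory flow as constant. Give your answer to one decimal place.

14.3

Per-breath work = Vt × [½(Pplat−PEEP) + (PIP−Pplat)] = 0.455 × [0.5×10.5 + 10.0] = 0.455 × 15.25 = 6.939 L·cmH2O.
Power = 21 × 6.939 = 145.72 L·cmH2O/min.
× 0.098 J/(L·cmH2O) → 14.281 J/min.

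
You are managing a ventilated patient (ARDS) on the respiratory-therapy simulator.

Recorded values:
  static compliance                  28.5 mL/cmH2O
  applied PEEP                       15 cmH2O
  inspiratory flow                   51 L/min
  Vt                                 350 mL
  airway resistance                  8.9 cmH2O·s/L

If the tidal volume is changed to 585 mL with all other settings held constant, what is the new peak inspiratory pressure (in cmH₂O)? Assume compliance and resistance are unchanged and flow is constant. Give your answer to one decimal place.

Flow: 51 L/min ÷ 60 = 0.85 L/s.
PIP = Vt/C + R·V̇ + PEEP (constant-flow equation of motion).
Only the elastic term changes: ΔPIP = ΔVt / C = (585 − 350) / 28.5 = 8.246 cmH2O.
Original PIP = 350/28.5 + 8.9×0.85 + 15 = 34.846 cmH2O; new PIP = 34.846 + (8.246) = 43.092 cmH2O.

43.1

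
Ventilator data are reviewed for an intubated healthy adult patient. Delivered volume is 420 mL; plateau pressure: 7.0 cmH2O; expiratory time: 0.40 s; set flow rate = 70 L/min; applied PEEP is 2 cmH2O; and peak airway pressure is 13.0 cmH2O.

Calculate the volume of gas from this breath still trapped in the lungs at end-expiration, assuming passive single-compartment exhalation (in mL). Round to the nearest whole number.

166

Flow: 70 L/min ÷ 60 = 1.1667 L/s.
R = (PIP − Pplat)/V̇ = (13.0 − 7.0) / 1.1667 = 6.0/1.1667 = 5.143 cmH2O·s/L.
C = Vt/(Pplat − PEEP) = 420.0 / (7.0 − 2) = 420.0/5.0 = 84.0 mL/cmH2O.
τ = R × C = 5.143 × 0.084 L/cmH2O = 0.432 s.
Fraction remaining = e^(−Te/τ) = e^(−0.40/0.432) = 0.3962.
Trapped volume = 420.0 × 0.3962 = 166.4 mL.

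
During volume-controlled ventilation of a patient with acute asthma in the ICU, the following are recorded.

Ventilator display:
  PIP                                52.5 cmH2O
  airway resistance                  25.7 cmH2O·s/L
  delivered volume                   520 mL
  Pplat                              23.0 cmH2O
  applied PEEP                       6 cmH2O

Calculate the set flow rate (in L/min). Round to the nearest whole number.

69

flow = (PIP − Pplat) / Raw = (52.5 − 23.0) / 25.7 = 1.148 L/s × 60 = 68.88 L/min.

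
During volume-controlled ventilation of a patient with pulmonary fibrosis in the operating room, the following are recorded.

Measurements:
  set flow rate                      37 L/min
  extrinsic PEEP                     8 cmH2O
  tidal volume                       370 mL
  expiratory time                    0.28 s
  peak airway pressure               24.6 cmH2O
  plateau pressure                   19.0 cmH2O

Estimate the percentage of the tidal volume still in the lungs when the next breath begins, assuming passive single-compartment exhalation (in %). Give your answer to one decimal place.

Flow: 37 L/min ÷ 60 = 0.6167 L/s.
R = (PIP − Pplat)/V̇ = (24.6 − 19.0) / 0.6167 = 5.6/0.6167 = 9.081 cmH2O·s/L.
C = Vt/(Pplat − PEEP) = 370.0 / (19.0 − 8) = 370.0/11.0 = 33.636 mL/cmH2O.
τ = R × C = 9.081 × 0.03364 L/cmH2O = 0.3055 s.
Fraction remaining at end-expiration = e^(−Te/τ) = e^(−0.28/0.3055) = 0.3999 → 39.99%.

40.0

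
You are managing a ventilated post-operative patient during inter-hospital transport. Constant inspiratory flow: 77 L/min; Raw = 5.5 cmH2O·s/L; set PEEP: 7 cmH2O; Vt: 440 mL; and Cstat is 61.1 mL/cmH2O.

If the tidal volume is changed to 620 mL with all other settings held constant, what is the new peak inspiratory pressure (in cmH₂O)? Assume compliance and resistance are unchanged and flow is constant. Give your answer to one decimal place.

24.2

Flow: 77 L/min ÷ 60 = 1.2833 L/s.
PIP = Vt/C + R·V̇ + PEEP (constant-flow equation of motion).
Only the elastic term changes: ΔPIP = ΔVt / C = (620 − 440) / 61.1 = 2.946 cmH2O.
Original PIP = 440/61.1 + 5.5×1.2833 + 7 = 21.259 cmH2O; new PIP = 21.259 + (2.946) = 24.205 cmH2O.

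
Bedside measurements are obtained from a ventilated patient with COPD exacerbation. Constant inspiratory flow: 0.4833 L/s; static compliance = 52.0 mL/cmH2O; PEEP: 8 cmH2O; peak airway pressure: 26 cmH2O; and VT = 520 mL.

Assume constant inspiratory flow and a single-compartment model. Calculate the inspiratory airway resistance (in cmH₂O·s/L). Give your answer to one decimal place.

16.6

Equation of motion (constant flow): PIP = Vt/C + R·V̇ + PEEP.
R·V̇ = PIP − Vt/C − PEEP = 26 − 520/52.0 − 8 = 26 − 10.0 − 8 = 8.0 cmH2O.
R = 8.0 / 0.4833 = 16.553 cmH2O·s/L.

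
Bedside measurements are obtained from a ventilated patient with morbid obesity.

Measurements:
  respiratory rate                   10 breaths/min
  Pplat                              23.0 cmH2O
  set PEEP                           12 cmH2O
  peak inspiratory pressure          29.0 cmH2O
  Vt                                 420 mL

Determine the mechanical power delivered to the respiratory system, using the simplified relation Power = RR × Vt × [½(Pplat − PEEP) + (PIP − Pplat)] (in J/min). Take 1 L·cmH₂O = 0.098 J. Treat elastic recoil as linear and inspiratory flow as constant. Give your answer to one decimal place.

4.7

Per-breath work = Vt × [½(Pplat−PEEP) + (PIP−Pplat)] = 0.420 × [0.5×11.0 + 6.0] = 0.420 × 11.5 = 4.83 L·cmH2O.
Power = 10 × 4.83 = 48.3 L·cmH2O/min.
× 0.098 J/(L·cmH2O) → 4.733 J/min.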